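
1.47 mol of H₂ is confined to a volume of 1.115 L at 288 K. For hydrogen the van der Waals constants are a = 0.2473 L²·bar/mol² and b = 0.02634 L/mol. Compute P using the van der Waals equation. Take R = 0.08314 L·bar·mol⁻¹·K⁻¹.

P = nRT/(V − nb) − a n²/V²
nRT/(V − nb) = (1.47)(0.08314)(288)/(1.115 − 1.47×0.02634) = 35.198/1.0763 = 32.703 bar
a n²/V² = (0.2473)(1.47)²/(1.115)² = 0.42984 bar
P = 32.703 − 0.42984 = 32.27 bar

P ≈ 32.27 bar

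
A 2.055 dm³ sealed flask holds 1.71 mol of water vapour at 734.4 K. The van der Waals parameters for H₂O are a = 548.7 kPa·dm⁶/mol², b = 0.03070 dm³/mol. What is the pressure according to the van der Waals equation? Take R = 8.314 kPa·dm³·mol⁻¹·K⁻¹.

P = nRT/(V − nb) − a n²/V²
nRT/(V − nb) = (1.71)(8.314)(734.4)/(2.055 − 1.71×0.03070) = 10441/2.0025 = 5214.0 kPa
a n²/V² = (548.7)(1.71)²/(2.055)² = 379.93 kPa
P = 5214.0 − 379.93 = 4834 kPa

P ≈ 4834 kPa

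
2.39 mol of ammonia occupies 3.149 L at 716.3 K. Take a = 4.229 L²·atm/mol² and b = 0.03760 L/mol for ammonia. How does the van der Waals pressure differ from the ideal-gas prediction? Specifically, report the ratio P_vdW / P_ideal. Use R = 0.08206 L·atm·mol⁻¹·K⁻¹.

P_vdW / P_ideal ≈ 0.9748

Ideal: P_ideal = nRT/V = (2.39)(0.08206)(716.3)/3.149 = 44.6120 atm
vdW: P = nRT/(V − nb) − a n²/V² = 140.483/3.05914 − 24.1565/9.91620 = 45.9224 − 2.43606 = 43.4863 atm
Ratio = 43.4863/44.6120 = 0.9748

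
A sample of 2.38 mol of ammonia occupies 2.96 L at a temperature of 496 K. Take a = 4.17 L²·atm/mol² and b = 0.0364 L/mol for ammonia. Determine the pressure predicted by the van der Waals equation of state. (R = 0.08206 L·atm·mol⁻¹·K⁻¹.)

P ≈ 31.02 atm

P = nRT/(V − nb) − a n²/V²
nRT/(V − nb) = (2.38)(0.08206)(496)/(2.96 − 2.38×0.0364) = 96.870/2.8734 = 33.713 atm
a n²/V² = (4.17)(2.38)²/(2.96)² = 2.6959 atm
P = 33.713 − 2.6959 = 31.02 atm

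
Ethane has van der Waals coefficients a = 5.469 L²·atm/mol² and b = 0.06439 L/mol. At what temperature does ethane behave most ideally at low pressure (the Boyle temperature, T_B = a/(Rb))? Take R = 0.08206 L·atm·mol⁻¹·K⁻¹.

For a van der Waals gas the second virial coefficient B₂ = b − a/(RT) vanishes at T_B = a/(Rb).
T_B = 5.469/(0.08206×0.06439) = 5.469/0.0052838 = 1035 K

T_B ≈ 1035 K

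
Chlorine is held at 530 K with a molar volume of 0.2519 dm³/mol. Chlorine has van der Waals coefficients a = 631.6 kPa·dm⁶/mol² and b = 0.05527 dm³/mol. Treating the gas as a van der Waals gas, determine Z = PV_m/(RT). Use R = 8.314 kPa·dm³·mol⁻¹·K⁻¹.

P = RT/(V_m − b) − a/V_m² = (8.314)(530)/(0.2519 − 0.05527) − 631.6/(0.2519)²
  = 4406.4/0.19663 − 9953.7 = 22410 − 9953.7 = 12456 kPa
Z = PV_m/(RT) = (12456)(0.2519)/((8.314)(530)) = 3137.7/4406.4 = 0.7121

Z ≈ 0.7121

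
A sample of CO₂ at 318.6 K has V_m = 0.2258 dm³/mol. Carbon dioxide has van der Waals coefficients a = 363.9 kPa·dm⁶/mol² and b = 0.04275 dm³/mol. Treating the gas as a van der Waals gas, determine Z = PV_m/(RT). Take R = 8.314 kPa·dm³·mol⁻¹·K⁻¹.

P = RT/(V_m − b) − a/V_m² = (8.314)(318.6)/(0.2258 − 0.04275) − 363.9/(0.2258)²
  = 2648.8/0.18305 − 7137.3 = 14470 − 7137.3 = 7333 kPa
Z = PV_m/(RT) = (7333)(0.2258)/((8.314)(318.6)) = 1655.8/2648.8 = 0.6251

Z ≈ 0.6251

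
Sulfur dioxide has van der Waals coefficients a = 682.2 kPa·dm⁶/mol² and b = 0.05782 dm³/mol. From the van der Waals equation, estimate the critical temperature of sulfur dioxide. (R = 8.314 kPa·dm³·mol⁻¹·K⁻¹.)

For a van der Waals gas, T_c = 8a/(27Rb).
T_c = 8×682.2/(27×8.314×0.05782) = 5457.6/12.979 = 420.5 K

T_c ≈ 420.5 K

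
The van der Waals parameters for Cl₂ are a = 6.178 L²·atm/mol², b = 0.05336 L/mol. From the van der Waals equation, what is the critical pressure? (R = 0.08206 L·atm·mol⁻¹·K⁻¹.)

For a van der Waals gas, P_c = a/(27b²).
P_c = 6.178/(27×(0.05336)²) = 6.178/0.076877 = 80.36 atm

P_c ≈ 80.36 atm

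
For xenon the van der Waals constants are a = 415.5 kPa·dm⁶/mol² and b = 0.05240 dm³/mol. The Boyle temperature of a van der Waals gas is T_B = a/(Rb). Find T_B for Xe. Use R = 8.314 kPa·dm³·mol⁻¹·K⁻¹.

For a van der Waals gas the second virial coefficient B₂ = b − a/(RT) vanishes at T_B = a/(Rb).
T_B = 415.5/(8.314×0.05240) = 415.5/0.43565 = 953.7 K

T_B ≈ 953.7 K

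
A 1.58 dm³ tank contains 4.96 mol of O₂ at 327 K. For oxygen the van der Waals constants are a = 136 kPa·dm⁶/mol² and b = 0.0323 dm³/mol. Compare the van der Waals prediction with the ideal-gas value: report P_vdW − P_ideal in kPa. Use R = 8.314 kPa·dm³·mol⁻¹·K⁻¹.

ΔP ≈ -377.2 kPa

Ideal: P_ideal = nRT/V = (4.96)(8.314)(327)/1.58 = 8534.58 kPa
vdW: P = nRT/(V − nb) − a n²/V² = 13484.6/1.41979 − 3345.82/2.49640 = 9497.60 − 1340.26 = 8157.34 kPa
ΔP = 8157.34 − 8534.58 = -377.2 kPa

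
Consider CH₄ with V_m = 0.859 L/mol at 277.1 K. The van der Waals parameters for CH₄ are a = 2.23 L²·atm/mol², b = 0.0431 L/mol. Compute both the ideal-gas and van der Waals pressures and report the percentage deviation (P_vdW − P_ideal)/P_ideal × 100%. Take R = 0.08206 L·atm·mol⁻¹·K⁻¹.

Ideal: P_ideal = RT/V_m = (0.08206)(277.1)/0.859 = 26.4713 atm
vdW: P = RT/(V_m − b) − a/V_m² = 22.7388/0.815900 − 2.23/0.737881 = 27.8696 − 3.02217 = 24.8474 atm
% deviation = (24.8474 − 26.4713)/26.4713 × 100% = -6.13%

-6.13 %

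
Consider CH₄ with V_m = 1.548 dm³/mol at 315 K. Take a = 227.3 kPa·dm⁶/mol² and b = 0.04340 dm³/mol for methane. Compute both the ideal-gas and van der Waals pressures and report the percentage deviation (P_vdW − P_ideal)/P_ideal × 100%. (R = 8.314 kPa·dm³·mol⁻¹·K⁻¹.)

Ideal: P_ideal = RT/V_m = (8.314)(315)/1.548 = 1691.80 kPa
vdW: P = RT/(V_m − b) − a/V_m² = 2618.91/1.50460 − 227.3/2.39630 = 1740.60 − 94.8546 = 1645.75 kPa
% deviation = (1645.75 − 1691.80)/1691.80 × 100% = -2.72%

-2.72 %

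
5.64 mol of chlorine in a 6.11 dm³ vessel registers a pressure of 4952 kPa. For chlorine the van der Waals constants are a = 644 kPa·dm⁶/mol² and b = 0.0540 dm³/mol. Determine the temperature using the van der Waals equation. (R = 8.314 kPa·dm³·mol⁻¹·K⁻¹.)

T = (P + a n²/V²)(V − nb)/(nR)
P + a n²/V² = 4952 + (644)(5.64)²/(6.11)² = 5500.7 kPa
V − nb = 6.11 − (5.64)(0.0540) = 5.8054 dm³
T = (5500.7)(5.8054)/((5.64)(8.314)) = 681.0 K

T ≈ 681.0 K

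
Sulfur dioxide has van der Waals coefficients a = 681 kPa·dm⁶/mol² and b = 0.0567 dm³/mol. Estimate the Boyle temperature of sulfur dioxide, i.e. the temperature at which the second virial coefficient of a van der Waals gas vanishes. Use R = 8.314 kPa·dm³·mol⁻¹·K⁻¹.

For a van der Waals gas the second virial coefficient B₂ = b − a/(RT) vanishes at T_B = a/(Rb).
T_B = 681/(8.314×0.0567) = 681/0.47140 = 1445 K

T_B ≈ 1445 K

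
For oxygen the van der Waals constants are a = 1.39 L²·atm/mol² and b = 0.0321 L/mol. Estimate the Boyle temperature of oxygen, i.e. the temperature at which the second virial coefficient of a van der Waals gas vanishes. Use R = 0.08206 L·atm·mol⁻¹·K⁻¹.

For a van der Waals gas the second virial coefficient B₂ = b − a/(RT) vanishes at T_B = a/(Rb).
T_B = 1.39/(0.08206×0.0321) = 1.39/0.0026341 = 527.7 K

T_B ≈ 527.7 K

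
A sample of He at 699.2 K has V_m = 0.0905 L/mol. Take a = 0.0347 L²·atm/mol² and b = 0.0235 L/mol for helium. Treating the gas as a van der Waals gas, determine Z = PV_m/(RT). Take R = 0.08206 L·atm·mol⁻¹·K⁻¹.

Z ≈ 1.344

P = RT/(V_m − b) − a/V_m² = (0.08206)(699.2)/(0.0905 − 0.0235) − 0.0347/(0.0905)²
  = 57.376/0.067000 − 4.2367 = 856.36 − 4.2367 = 852.12 atm
Z = PV_m/(RT) = (852.12)(0.0905)/((0.08206)(699.2)) = 77.117/57.376 = 1.344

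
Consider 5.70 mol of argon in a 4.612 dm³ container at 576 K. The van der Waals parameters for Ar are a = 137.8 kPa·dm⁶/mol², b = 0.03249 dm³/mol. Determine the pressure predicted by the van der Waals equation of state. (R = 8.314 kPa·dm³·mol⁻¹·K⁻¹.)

P ≈ 5956 kPa

P = nRT/(V − nb) − a n²/V²
nRT/(V − nb) = (5.70)(8.314)(576)/(4.612 − 5.70×0.03249) = 27297/4.4268 = 6166.3 kPa
a n²/V² = (137.8)(5.70)²/(4.612)² = 210.48 kPa
P = 6166.3 − 210.48 = 5956 kPa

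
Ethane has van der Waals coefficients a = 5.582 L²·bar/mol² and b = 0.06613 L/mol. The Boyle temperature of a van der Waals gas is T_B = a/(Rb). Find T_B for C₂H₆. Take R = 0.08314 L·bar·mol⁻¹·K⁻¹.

For a van der Waals gas the second virial coefficient B₂ = b − a/(RT) vanishes at T_B = a/(Rb).
T_B = 5.582/(0.08314×0.06613) = 5.582/0.0054980 = 1015 K

T_B ≈ 1015 K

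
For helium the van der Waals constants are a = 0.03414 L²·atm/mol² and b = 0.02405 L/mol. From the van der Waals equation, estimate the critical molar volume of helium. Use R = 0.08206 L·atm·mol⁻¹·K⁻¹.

For a van der Waals gas, V_m,c = 3b.
V_m,c = 3×0.02405 = 0.07215 L/mol

V_m,c ≈ 0.07215 L/mol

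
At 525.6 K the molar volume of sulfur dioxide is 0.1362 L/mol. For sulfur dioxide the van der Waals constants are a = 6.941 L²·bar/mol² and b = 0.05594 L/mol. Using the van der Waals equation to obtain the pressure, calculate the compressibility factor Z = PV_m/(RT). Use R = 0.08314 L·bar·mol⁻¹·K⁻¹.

Z ≈ 0.5308

P = RT/(V_m − b) − a/V_m² = (0.08314)(525.6)/(0.1362 − 0.05594) − 6.941/(0.1362)²
  = 43.698/0.080260 − 374.17 = 544.46 − 374.17 = 170.29 bar
Z = PV_m/(RT) = (170.29)(0.1362)/((0.08314)(525.6)) = 23.193/43.698 = 0.5308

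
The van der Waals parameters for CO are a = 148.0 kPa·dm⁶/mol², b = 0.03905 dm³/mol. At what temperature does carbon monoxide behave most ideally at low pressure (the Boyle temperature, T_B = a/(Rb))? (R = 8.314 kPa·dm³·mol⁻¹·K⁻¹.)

For a van der Waals gas the second virial coefficient B₂ = b − a/(RT) vanishes at T_B = a/(Rb).
T_B = 148.0/(8.314×0.03905) = 148.0/0.32466 = 455.9 K

T_B ≈ 455.9 K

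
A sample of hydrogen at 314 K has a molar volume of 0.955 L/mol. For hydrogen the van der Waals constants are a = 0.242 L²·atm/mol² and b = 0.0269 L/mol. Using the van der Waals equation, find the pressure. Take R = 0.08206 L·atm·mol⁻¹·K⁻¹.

P = RT/(V_m − b) − a/V_m²
RT/(V_m − b) = (0.08206)(314)/(0.955 − 0.0269) = 25.767/0.92810 = 27.763 atm
a/V_m² = 0.242/(0.955)² = 0.26534 atm
P = 27.763 − 0.26534 = 27.50 atm

P ≈ 27.50 atm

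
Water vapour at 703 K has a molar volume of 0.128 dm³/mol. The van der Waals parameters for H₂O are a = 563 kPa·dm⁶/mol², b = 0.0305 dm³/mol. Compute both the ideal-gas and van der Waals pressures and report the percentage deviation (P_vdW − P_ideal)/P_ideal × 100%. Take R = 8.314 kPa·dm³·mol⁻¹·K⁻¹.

-43.97 %

Ideal: P_ideal = RT/V_m = (8.314)(703)/0.128 = 45662.0 kPa
vdW: P = RT/(V_m − b) − a/V_m² = 5844.74/0.0975000 − 563/0.0163840 = 59946.1 − 34362.8 = 25583.3 kPa
% deviation = (25583.3 − 45662.0)/45662.0 × 100% = -43.97%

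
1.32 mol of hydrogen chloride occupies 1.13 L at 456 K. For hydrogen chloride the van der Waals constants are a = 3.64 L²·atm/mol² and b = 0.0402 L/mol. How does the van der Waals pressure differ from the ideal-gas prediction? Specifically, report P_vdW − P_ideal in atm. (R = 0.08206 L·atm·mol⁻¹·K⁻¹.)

ΔP ≈ -2.813 atm

Ideal: P_ideal = nRT/V = (1.32)(0.08206)(456)/1.13 = 43.7111 atm
vdW: P = nRT/(V − nb) − a n²/V² = 49.3936/1.07694 − 6.34234/1.27690 = 45.8648 − 4.96698 = 40.8978 atm
ΔP = 40.8978 − 43.7111 = -2.813 atm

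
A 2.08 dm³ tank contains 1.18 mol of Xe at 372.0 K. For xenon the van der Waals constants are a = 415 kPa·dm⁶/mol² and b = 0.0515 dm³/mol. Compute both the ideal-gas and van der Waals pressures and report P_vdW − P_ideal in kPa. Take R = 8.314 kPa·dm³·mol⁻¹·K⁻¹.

Ideal: P_ideal = nRT/V = (1.18)(8.314)(372.0)/2.08 = 1754.57 kPa
vdW: P = nRT/(V − nb) − a n²/V² = 3649.51/2.01923 − 577.846/4.32640 = 1807.38 − 133.563 = 1673.82 kPa
ΔP = 1673.82 − 1754.57 = -80.8 kPa

ΔP ≈ -80.8 kPa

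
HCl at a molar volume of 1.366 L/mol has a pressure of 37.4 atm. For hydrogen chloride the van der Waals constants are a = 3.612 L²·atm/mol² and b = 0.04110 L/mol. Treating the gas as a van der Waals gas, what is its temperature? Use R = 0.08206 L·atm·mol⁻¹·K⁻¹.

T ≈ 635.1 K

T = (P + a/V_m²)(V_m − b)/R
P + a/V_m² = 37.4 + 3.612/(1.366)² = 39.336 atm
V_m − b = 1.366 − 0.04110 = 1.3249 L/mol
T = (39.336)(1.3249)/0.08206 = 635.1 K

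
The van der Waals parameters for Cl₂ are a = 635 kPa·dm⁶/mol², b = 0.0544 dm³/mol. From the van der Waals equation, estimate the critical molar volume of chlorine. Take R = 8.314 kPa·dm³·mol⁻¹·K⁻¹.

V_m,c ≈ 0.1632 dm³/mol

For a van der Waals gas, V_m,c = 3b.
V_m,c = 3×0.0544 = 0.1632 dm³/mol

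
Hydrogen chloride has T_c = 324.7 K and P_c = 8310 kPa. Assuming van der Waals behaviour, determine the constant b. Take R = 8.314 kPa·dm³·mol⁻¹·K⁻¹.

From T_c = 8a/(27Rb) and P_c = a/(27b²): b = R T_c/(8 P_c).
b = (8.314)(324.7)/(8×8310) = 2699.6/66480 = 0.04061 dm³/mol

b ≈ 0.04061 dm³/mol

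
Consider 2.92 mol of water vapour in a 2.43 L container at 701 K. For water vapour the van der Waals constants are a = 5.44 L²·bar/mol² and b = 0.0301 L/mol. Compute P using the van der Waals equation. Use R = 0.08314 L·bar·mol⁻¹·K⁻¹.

P = nRT/(V − nb) − a n²/V²
nRT/(V − nb) = (2.92)(0.08314)(701)/(2.43 − 2.92×0.0301) = 170.18/2.3421 = 72.661 bar
a n²/V² = (5.44)(2.92)²/(2.43)² = 7.8551 bar
P = 72.661 − 7.8551 = 64.81 bar

P ≈ 64.81 bar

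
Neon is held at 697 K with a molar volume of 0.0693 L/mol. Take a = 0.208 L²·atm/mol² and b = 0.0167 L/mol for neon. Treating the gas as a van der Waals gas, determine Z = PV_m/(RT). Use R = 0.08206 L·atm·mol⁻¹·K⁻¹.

Z ≈ 1.265

P = RT/(V_m − b) − a/V_m² = (0.08206)(697)/(0.0693 − 0.0167) − 0.208/(0.0693)²
  = 57.196/0.052600 − 43.311 = 1087.4 − 43.311 = 1044.1 atm
Z = PV_m/(RT) = (1044.1)(0.0693)/((0.08206)(697)) = 72.356/57.196 = 1.265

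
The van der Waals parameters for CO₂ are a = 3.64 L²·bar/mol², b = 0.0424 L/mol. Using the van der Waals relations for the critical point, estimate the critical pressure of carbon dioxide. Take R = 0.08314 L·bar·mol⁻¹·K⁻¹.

P_c ≈ 74.99 bar

For a van der Waals gas, P_c = a/(27b²).
P_c = 3.64/(27×(0.0424)²) = 3.64/0.048540 = 74.99 bar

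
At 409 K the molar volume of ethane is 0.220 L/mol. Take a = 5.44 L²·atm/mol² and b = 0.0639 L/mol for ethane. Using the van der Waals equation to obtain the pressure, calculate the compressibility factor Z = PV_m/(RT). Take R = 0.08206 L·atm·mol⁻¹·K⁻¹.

Z ≈ 0.6726

P = RT/(V_m − b) − a/V_m² = (0.08206)(409)/(0.220 − 0.0639) − 5.44/(0.220)²
  = 33.563/0.15610 − 112.40 = 215.01 − 112.40 = 102.61 atm
Z = PV_m/(RT) = (102.61)(0.220)/((0.08206)(409)) = 22.574/33.563 = 0.6726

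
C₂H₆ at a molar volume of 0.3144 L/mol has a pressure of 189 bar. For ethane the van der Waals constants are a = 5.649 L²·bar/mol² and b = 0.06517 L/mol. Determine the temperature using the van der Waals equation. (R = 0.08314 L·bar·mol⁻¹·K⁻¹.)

T = (P + a/V_m²)(V_m − b)/R
P + a/V_m² = 189 + 5.649/(0.3144)² = 246.15 bar
V_m − b = 0.3144 − 0.06517 = 0.24923 L/mol
T = (246.15)(0.24923)/0.08314 = 737.9 K

T ≈ 737.9 K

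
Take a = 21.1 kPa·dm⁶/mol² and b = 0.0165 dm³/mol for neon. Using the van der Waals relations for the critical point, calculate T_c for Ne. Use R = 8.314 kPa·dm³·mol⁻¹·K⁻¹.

For a van der Waals gas, T_c = 8a/(27Rb).
T_c = 8×21.1/(27×8.314×0.0165) = 168.80/3.7039 = 45.57 K

T_c ≈ 45.57 K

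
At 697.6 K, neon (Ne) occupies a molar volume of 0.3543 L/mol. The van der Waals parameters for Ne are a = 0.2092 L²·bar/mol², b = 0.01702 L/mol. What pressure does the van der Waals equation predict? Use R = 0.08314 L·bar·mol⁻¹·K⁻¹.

P ≈ 170.3 bar

P = RT/(V_m − b) − a/V_m²
RT/(V_m − b) = (0.08314)(697.6)/(0.3543 − 0.01702) = 57.998/0.33728 = 171.96 bar
a/V_m² = 0.2092/(0.3543)² = 1.6666 bar
P = 171.96 − 1.6666 = 170.3 bar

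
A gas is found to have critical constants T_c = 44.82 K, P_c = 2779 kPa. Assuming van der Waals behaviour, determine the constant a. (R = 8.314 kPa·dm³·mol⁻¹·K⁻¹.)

From T_c = 8a/(27Rb) and P_c = a/(27b²): a = 27 R² T_c²/(64 P_c).
a = 27×(8.314)²×(44.82)²/(64×2779) = 3749104/177856 = 21.08 kPa·dm⁶/mol²

a ≈ 21.08 kPa·dm⁶/mol²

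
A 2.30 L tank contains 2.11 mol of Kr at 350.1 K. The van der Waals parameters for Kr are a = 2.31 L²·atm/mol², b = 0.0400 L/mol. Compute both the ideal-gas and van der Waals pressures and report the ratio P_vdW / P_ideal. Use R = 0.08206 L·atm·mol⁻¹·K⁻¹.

Ideal: P_ideal = nRT/V = (2.11)(0.08206)(350.1)/2.30 = 26.3559 atm
vdW: P = nRT/(V − nb) − a n²/V² = 60.6186/2.21560 − 10.2844/5.29000 = 27.3599 − 1.94412 = 25.4158 atm
Ratio = 25.4158/26.3559 = 0.9643

P_vdW / P_ideal ≈ 0.9643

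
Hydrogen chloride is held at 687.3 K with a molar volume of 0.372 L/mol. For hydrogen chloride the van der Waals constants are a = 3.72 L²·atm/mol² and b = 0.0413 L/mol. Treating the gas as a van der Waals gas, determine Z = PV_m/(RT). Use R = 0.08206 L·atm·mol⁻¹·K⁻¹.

Z ≈ 0.9476

P = RT/(V_m − b) − a/V_m² = (0.08206)(687.3)/(0.372 − 0.0413) − 3.72/(0.372)²
  = 56.400/0.33070 − 26.882 = 170.55 − 26.882 = 143.67 atm
Z = PV_m/(RT) = (143.67)(0.372)/((0.08206)(687.3)) = 53.445/56.400 = 0.9476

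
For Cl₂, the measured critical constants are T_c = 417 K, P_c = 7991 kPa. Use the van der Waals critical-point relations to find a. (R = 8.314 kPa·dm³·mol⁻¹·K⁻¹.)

a ≈ 634.6 kPa·dm⁶/mol²

From T_c = 8a/(27Rb) and P_c = a/(27b²): a = 27 R² T_c²/(64 P_c).
a = 27×(8.314)²×(417)²/(64×7991) = 324530796/511424 = 634.6 kPa·dm⁶/mol²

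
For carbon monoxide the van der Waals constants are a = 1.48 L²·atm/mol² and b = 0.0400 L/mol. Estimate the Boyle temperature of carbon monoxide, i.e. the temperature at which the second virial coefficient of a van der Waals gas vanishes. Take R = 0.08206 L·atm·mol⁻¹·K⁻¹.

T_B ≈ 450.9 K

For a van der Waals gas the second virial coefficient B₂ = b − a/(RT) vanishes at T_B = a/(Rb).
T_B = 1.48/(0.08206×0.0400) = 1.48/0.0032824 = 450.9 K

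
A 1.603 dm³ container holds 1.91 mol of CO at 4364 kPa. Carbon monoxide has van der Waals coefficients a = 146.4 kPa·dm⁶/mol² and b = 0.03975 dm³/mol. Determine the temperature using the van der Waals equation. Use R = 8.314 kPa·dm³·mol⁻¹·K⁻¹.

T = (P + a n²/V²)(V − nb)/(nR)
P + a n²/V² = 4364 + (146.4)(1.91)²/(1.603)² = 4571.8 kPa
V − nb = 1.603 − (1.91)(0.03975) = 1.5271 dm³
T = (4571.8)(1.5271)/((1.91)(8.314)) = 439.7 K

T ≈ 439.7 K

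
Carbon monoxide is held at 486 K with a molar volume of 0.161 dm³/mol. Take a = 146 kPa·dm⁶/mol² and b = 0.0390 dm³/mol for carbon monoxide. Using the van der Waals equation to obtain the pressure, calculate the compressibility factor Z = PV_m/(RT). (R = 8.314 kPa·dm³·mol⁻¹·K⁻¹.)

Z ≈ 1.095

P = RT/(V_m − b) − a/V_m² = (8.314)(486)/(0.161 − 0.0390) − 146/(0.161)²
  = 4040.6/0.12200 − 5632.5 = 33120 − 5632.5 = 27488 kPa
Z = PV_m/(RT) = (27488)(0.161)/((8.314)(486)) = 4425.6/4040.6 = 1.095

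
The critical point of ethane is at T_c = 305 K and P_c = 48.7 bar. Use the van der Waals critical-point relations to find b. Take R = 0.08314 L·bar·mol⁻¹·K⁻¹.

b ≈ 0.06509 L/mol

From T_c = 8a/(27Rb) and P_c = a/(27b²): b = R T_c/(8 P_c).
b = (0.08314)(305)/(8×48.7) = 25.358/389.60 = 0.06509 L/mol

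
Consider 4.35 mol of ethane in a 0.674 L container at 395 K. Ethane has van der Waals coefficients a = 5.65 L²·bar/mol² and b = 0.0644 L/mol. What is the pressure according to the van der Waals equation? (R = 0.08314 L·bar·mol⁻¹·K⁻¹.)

P ≈ 127.4 bar

P = nRT/(V − nb) − a n²/V²
nRT/(V − nb) = (4.35)(0.08314)(395)/(0.674 − 4.35×0.0644) = 142.86/0.39386 = 362.72 bar
a n²/V² = (5.65)(4.35)²/(0.674)² = 235.35 bar
P = 362.72 − 235.35 = 127.4 bar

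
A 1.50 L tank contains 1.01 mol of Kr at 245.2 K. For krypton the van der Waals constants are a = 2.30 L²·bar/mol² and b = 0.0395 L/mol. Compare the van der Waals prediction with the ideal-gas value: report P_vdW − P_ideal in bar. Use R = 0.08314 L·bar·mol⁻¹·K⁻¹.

ΔP ≈ -0.668 bar

Ideal: P_ideal = nRT/V = (1.01)(0.08314)(245.2)/1.50 = 13.7265 bar
vdW: P = nRT/(V − nb) − a n²/V² = 20.5898/1.46011 − 2.34623/2.25000 = 14.1015 − 1.04277 = 13.0587 bar
ΔP = 13.0587 − 13.7265 = -0.668 bar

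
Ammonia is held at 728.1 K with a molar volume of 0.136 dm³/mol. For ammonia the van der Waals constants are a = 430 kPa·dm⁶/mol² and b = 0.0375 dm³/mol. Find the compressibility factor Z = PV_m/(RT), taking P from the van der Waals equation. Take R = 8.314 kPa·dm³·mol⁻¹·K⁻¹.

Z ≈ 0.8584

P = RT/(V_m − b) − a/V_m² = (8.314)(728.1)/(0.136 − 0.0375) − 430/(0.136)²
  = 6053.4/0.098500 − 23248 = 61456 − 23248 = 38208 kPa
Z = PV_m/(RT) = (38208)(0.136)/((8.314)(728.1)) = 5196.3/6053.4 = 0.8584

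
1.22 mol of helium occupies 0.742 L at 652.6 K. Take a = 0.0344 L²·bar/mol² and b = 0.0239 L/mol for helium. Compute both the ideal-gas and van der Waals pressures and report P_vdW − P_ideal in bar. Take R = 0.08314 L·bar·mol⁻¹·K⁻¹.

Ideal: P_ideal = nRT/V = (1.22)(0.08314)(652.6)/0.742 = 89.2099 bar
vdW: P = nRT/(V − nb) − a n²/V² = 66.1937/0.712842 − 0.0512010/0.550564 = 92.8589 − 0.0929974 = 92.7659 bar
ΔP = 92.7659 − 89.2099 = 3.556 bar

ΔP ≈ 3.556 bar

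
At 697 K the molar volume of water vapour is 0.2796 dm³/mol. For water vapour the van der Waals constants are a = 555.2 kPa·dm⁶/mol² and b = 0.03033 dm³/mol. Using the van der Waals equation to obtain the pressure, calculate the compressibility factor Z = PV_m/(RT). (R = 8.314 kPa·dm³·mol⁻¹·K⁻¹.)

Z ≈ 0.7790

P = RT/(V_m − b) − a/V_m² = (8.314)(697)/(0.2796 − 0.03033) − 555.2/(0.2796)²
  = 5794.9/0.24927 − 7101.9 = 23247 − 7101.9 = 16145 kPa
Z = PV_m/(RT) = (16145)(0.2796)/((8.314)(697)) = 4514.1/5794.9 = 0.7790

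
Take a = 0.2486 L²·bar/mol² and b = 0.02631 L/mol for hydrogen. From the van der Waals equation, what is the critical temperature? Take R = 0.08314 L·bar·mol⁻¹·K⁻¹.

T_c ≈ 33.67 K

For a van der Waals gas, T_c = 8a/(27Rb).
T_c = 8×0.2486/(27×0.08314×0.02631) = 1.9888/0.059060 = 33.67 K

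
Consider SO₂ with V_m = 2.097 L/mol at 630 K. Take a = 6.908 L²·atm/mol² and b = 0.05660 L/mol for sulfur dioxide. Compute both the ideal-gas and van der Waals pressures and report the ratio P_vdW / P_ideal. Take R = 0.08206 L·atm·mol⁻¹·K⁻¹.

Ideal: P_ideal = RT/V_m = (0.08206)(630)/2.097 = 24.6532 atm
vdW: P = RT/(V_m − b) − a/V_m² = 51.6978/2.04040 − 6.908/4.39741 = 25.3371 − 1.57092 = 23.7662 atm
Ratio = 23.7662/24.6532 = 0.9640

P_vdW / P_ideal ≈ 0.9640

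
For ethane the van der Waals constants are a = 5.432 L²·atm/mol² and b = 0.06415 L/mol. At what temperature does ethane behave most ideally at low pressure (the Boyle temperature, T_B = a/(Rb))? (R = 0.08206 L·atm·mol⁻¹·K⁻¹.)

T_B ≈ 1032 K

For a van der Waals gas the second virial coefficient B₂ = b − a/(RT) vanishes at T_B = a/(Rb).
T_B = 5.432/(0.08206×0.06415) = 5.432/0.0052641 = 1032 K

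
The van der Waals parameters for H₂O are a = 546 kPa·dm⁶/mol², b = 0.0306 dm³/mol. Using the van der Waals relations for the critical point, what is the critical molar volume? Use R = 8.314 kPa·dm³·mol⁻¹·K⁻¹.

V_m,c ≈ 0.09180 dm³/mol

For a van der Waals gas, V_m,c = 3b.
V_m,c = 3×0.0306 = 0.09180 dm³/mol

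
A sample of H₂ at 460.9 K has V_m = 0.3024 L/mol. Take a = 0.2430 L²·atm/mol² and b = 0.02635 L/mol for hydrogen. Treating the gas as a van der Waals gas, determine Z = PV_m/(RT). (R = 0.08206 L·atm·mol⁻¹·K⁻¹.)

P = RT/(V_m − b) − a/V_m² = (0.08206)(460.9)/(0.3024 − 0.02635) − 0.2430/(0.3024)²
  = 37.821/0.27605 − 2.6573 = 137.01 − 2.6573 = 134.35 atm
Z = PV_m/(RT) = (134.35)(0.3024)/((0.08206)(460.9)) = 40.627/37.821 = 1.074

Z ≈ 1.074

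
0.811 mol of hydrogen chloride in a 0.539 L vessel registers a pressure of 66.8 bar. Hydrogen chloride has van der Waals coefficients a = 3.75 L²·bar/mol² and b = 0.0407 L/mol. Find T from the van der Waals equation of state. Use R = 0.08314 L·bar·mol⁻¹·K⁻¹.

T ≈ 565.0 K

T = (P + a n²/V²)(V − nb)/(nR)
P + a n²/V² = 66.8 + (3.75)(0.811)²/(0.539)² = 75.290 bar
V − nb = 0.539 − (0.811)(0.0407) = 0.50599 L
T = (75.290)(0.50599)/((0.811)(0.08314)) = 565.0 K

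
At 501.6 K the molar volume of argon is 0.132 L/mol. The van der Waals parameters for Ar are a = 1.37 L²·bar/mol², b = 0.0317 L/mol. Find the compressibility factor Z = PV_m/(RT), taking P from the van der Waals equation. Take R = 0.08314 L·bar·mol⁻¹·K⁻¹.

P = RT/(V_m − b) − a/V_m² = (0.08314)(501.6)/(0.132 − 0.0317) − 1.37/(0.132)²
  = 41.703/0.10030 − 78.627 = 415.78 − 78.627 = 337.15 bar
Z = PV_m/(RT) = (337.15)(0.132)/((0.08314)(501.6)) = 44.504/41.703 = 1.067

Z ≈ 1.067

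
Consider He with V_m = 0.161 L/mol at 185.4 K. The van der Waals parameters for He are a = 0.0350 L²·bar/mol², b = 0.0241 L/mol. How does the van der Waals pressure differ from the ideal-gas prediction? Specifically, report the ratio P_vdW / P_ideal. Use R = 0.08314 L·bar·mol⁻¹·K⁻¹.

P_vdW / P_ideal ≈ 1.162

Ideal: P_ideal = RT/V_m = (0.08314)(185.4)/0.161 = 95.7401 bar
vdW: P = RT/(V_m − b) − a/V_m² = 15.4142/0.136900 − 0.0350/0.0259210 = 112.595 − 1.35026 = 111.245 bar
Ratio = 111.245/95.7401 = 1.162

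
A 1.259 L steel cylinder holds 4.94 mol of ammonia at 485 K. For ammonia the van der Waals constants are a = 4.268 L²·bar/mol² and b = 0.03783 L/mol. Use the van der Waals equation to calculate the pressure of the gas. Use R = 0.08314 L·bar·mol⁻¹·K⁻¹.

P ≈ 120.1 bar

P = nRT/(V − nb) − a n²/V²
nRT/(V − nb) = (4.94)(0.08314)(485)/(1.259 − 4.94×0.03783) = 199.20/1.0721 = 185.80 bar
a n²/V² = (4.268)(4.94)²/(1.259)² = 65.709 bar
P = 185.80 − 65.709 = 120.1 bar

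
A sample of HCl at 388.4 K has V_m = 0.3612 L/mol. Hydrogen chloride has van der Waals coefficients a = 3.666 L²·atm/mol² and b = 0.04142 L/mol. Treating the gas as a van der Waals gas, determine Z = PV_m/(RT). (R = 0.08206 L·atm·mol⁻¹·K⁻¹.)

Z ≈ 0.8111

P = RT/(V_m − b) − a/V_m² = (0.08206)(388.4)/(0.3612 − 0.04142) − 3.666/(0.3612)²
  = 31.872/0.31978 − 28.099 = 99.669 − 28.099 = 71.570 atm
Z = PV_m/(RT) = (71.570)(0.3612)/((0.08206)(388.4)) = 25.851/31.872 = 0.8111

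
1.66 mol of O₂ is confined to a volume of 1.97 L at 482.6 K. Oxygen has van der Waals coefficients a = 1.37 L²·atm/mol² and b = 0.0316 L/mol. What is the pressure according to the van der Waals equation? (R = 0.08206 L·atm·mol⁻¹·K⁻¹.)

P ≈ 33.31 atm

P = nRT/(V − nb) − a n²/V²
nRT/(V − nb) = (1.66)(0.08206)(482.6)/(1.97 − 1.66×0.0316) = 65.740/1.9175 = 34.284 atm
a n²/V² = (1.37)(1.66)²/(1.97)² = 0.97276 atm
P = 34.284 − 0.97276 = 33.31 atm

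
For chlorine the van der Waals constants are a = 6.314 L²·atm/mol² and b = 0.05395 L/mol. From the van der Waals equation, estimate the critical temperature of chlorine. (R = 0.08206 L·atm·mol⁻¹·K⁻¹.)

For a van der Waals gas, T_c = 8a/(27Rb).
T_c = 8×6.314/(27×0.08206×0.05395) = 50.512/0.11953 = 422.6 K

T_c ≈ 422.6 K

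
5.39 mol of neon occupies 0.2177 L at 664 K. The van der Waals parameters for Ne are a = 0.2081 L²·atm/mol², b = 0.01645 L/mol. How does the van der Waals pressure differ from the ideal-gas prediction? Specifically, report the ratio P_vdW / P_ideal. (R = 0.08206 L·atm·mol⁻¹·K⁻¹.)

P_vdW / P_ideal ≈ 1.593

Ideal: P_ideal = nRT/V = (5.39)(0.08206)(664)/0.2177 = 1349.06 atm
vdW: P = nRT/(V − nb) − a n²/V² = 293.689/0.129035 − 6.04574/0.0473933 = 2276.04 − 127.565 = 2148.48 atm
Ratio = 2148.48/1349.06 = 1.593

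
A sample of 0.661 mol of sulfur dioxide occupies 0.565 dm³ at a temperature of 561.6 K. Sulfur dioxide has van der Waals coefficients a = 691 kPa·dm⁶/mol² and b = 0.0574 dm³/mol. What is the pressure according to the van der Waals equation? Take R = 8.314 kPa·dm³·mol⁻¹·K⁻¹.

P ≈ 4910 kPa

P = nRT/(V − nb) − a n²/V²
nRT/(V − nb) = (0.661)(8.314)(561.6)/(0.565 − 0.661×0.0574) = 3086.3/0.52706 = 5855.7 kPa
a n²/V² = (691)(0.661)²/(0.565)² = 945.77 kPa
P = 5855.7 − 945.77 = 4910 kPa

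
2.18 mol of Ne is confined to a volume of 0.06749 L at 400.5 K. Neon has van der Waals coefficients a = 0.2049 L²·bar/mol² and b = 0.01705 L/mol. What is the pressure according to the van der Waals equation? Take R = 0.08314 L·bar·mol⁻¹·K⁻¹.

P = nRT/(V − nb) − a n²/V²
nRT/(V − nb) = (2.18)(0.08314)(400.5)/(0.06749 − 2.18×0.01705) = 72.589/0.030321 = 2394.0 bar
a n²/V² = (0.2049)(2.18)²/(0.06749)² = 213.78 bar
P = 2394.0 − 213.78 = 2180 bar

P ≈ 2180 bar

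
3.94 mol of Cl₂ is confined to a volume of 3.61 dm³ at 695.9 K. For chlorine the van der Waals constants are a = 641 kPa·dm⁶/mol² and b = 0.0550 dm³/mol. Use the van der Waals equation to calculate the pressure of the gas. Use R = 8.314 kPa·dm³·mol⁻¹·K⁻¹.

P ≈ 5954 kPa

P = nRT/(V − nb) − a n²/V²
nRT/(V − nb) = (3.94)(8.314)(695.9)/(3.61 − 3.94×0.0550) = 22796/3.3933 = 6717.9 kPa
a n²/V² = (641)(3.94)²/(3.61)² = 763.55 kPa
P = 6717.9 − 763.55 = 5954 kPa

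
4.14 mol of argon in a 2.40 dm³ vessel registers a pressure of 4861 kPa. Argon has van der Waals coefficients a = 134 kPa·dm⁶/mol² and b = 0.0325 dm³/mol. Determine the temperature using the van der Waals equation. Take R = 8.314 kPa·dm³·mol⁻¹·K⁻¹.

T = (P + a n²/V²)(V − nb)/(nR)
P + a n²/V² = 4861 + (134)(4.14)²/(2.40)² = 5259.7 kPa
V − nb = 2.40 − (4.14)(0.0325) = 2.2655 dm³
T = (5259.7)(2.2655)/((4.14)(8.314)) = 346.2 K

T ≈ 346.2 K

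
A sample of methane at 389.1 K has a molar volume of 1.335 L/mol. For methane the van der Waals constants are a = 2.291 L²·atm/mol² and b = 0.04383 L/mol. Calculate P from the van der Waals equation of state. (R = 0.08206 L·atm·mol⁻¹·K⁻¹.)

P = RT/(V_m − b) − a/V_m²
RT/(V_m − b) = (0.08206)(389.1)/(1.335 − 0.04383) = 31.930/1.2912 = 24.729 atm
a/V_m² = 2.291/(1.335)² = 1.2855 atm
P = 24.729 − 1.2855 = 23.44 atm

P ≈ 23.44 atm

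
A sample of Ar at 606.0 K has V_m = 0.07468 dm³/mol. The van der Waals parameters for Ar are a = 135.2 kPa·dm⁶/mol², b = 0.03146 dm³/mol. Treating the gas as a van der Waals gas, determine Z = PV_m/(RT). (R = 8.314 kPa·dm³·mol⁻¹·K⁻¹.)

P = RT/(V_m − b) − a/V_m² = (8.314)(606.0)/(0.07468 − 0.03146) − 135.2/(0.07468)²
  = 5038.3/0.043220 − 24242 = 116573 − 24242 = 92331 kPa
Z = PV_m/(RT) = (92331)(0.07468)/((8.314)(606.0)) = 6895.3/5038.3 = 1.369

Z ≈ 1.369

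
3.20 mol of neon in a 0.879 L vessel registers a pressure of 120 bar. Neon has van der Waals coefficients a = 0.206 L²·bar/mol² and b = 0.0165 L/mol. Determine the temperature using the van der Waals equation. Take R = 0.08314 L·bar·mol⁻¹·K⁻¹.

T = (P + a n²/V²)(V − nb)/(nR)
P + a n²/V² = 120 + (0.206)(3.20)²/(0.879)² = 122.73 bar
V − nb = 0.879 − (3.20)(0.0165) = 0.82620 L
T = (122.73)(0.82620)/((3.20)(0.08314)) = 381.1 K

T ≈ 381.1 K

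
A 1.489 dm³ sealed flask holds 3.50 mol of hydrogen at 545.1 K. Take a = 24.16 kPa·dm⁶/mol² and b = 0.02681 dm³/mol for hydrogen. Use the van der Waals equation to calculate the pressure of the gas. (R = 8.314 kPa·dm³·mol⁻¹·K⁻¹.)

P ≈ 11236 kPa

P = nRT/(V − nb) − a n²/V²
nRT/(V − nb) = (3.50)(8.314)(545.1)/(1.489 − 3.50×0.02681) = 15862/1.3952 = 11369 kPa
a n²/V² = (24.16)(3.50)²/(1.489)² = 133.49 kPa
P = 11369 − 133.49 = 11236 kPa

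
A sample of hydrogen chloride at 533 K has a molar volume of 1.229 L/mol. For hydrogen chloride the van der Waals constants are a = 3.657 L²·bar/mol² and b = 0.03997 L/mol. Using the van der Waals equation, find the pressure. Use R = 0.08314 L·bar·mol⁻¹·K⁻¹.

P ≈ 34.85 bar

P = RT/(V_m − b) − a/V_m²
RT/(V_m − b) = (0.08314)(533)/(1.229 − 0.03997) = 44.314/1.1890 = 37.270 bar
a/V_m² = 3.657/(1.229)² = 2.4211 bar
P = 37.270 − 2.4211 = 34.85 bar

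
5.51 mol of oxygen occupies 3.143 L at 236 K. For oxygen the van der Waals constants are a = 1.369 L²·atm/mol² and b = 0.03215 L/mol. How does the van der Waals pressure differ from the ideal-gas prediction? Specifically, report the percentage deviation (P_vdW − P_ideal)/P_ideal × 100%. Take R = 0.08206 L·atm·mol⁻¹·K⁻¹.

-6.42 %

Ideal: P_ideal = nRT/V = (5.51)(0.08206)(236)/3.143 = 33.9509 atm
vdW: P = nRT/(V − nb) − a n²/V² = 106.708/2.96585 − 41.5630/9.87845 = 35.9789 − 4.20744 = 31.7715 atm
% deviation = (31.7715 − 33.9509)/33.9509 × 100% = -6.42%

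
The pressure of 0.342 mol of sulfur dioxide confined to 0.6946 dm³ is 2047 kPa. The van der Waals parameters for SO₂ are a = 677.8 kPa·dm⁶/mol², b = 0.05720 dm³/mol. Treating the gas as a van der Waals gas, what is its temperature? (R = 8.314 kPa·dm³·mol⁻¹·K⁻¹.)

T ≈ 525.0 K

T = (P + a n²/V²)(V − nb)/(nR)
P + a n²/V² = 2047 + (677.8)(0.342)²/(0.6946)² = 2211.3 kPa
V − nb = 0.6946 − (0.342)(0.05720) = 0.67504 dm³
T = (2211.3)(0.67504)/((0.342)(8.314)) = 525.0 K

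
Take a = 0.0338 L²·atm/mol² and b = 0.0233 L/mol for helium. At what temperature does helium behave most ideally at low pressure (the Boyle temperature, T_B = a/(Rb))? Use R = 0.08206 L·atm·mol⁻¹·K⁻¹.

T_B ≈ 17.68 K

For a van der Waals gas the second virial coefficient B₂ = b − a/(RT) vanishes at T_B = a/(Rb).
T_B = 0.0338/(0.08206×0.0233) = 0.0338/0.0019120 = 17.68 K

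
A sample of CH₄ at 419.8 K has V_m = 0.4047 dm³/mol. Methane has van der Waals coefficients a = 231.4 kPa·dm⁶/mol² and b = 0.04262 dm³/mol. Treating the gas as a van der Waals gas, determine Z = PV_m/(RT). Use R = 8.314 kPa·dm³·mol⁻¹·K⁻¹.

P = RT/(V_m − b) − a/V_m² = (8.314)(419.8)/(0.4047 − 0.04262) − 231.4/(0.4047)²
  = 3490.2/0.36208 − 1412.9 = 9639.3 − 1412.9 = 8226.4 kPa
Z = PV_m/(RT) = (8226.4)(0.4047)/((8.314)(419.8)) = 3329.2/3490.2 = 0.9539

Z ≈ 0.9539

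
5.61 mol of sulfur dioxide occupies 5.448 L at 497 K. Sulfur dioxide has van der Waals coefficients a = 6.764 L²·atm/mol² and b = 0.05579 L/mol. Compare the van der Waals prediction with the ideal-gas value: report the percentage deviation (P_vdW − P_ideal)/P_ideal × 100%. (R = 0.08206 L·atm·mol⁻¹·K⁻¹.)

-10.98 %

Ideal: P_ideal = nRT/V = (5.61)(0.08206)(497)/5.448 = 41.9966 atm
vdW: P = nRT/(V − nb) − a n²/V² = 228.797/5.13502 − 212.877/29.6807 = 44.5562 − 7.17224 = 37.3840 atm
% deviation = (37.3840 − 41.9966)/41.9966 × 100% = -10.98%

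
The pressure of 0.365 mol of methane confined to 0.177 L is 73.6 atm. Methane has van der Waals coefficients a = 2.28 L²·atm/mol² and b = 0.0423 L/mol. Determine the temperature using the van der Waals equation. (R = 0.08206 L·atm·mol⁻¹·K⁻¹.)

T ≈ 449.3 K

T = (P + a n²/V²)(V − nb)/(nR)
P + a n²/V² = 73.6 + (2.28)(0.365)²/(0.177)² = 83.296 atm
V − nb = 0.177 − (0.365)(0.0423) = 0.16156 L
T = (83.296)(0.16156)/((0.365)(0.08206)) = 449.3 K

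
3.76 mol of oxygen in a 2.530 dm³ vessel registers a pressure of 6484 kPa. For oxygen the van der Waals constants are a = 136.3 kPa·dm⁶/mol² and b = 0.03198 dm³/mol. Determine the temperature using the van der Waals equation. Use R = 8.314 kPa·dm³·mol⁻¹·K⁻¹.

T ≈ 523.0 K

T = (P + a n²/V²)(V − nb)/(nR)
P + a n²/V² = 6484 + (136.3)(3.76)²/(2.530)² = 6785.0 kPa
V − nb = 2.530 − (3.76)(0.03198) = 2.4098 dm³
T = (6785.0)(2.4098)/((3.76)(8.314)) = 523.0 K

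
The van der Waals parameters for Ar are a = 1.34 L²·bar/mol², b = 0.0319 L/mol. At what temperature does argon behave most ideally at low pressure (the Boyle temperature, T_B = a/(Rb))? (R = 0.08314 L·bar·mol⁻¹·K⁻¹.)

For a van der Waals gas the second virial coefficient B₂ = b − a/(RT) vanishes at T_B = a/(Rb).
T_B = 1.34/(0.08314×0.0319) = 1.34/0.0026522 = 505.2 K

T_B ≈ 505.2 K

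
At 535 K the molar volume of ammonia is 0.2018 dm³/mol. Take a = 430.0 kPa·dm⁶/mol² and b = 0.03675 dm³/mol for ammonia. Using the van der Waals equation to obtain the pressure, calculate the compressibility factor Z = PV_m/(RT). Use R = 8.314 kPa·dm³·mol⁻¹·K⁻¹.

Z ≈ 0.7436

P = RT/(V_m − b) − a/V_m² = (8.314)(535)/(0.2018 − 0.03675) − 430.0/(0.2018)²
  = 4448.0/0.16505 − 10559 = 26949 − 10559 = 16390 kPa
Z = PV_m/(RT) = (16390)(0.2018)/((8.314)(535)) = 3307.5/4448.0 = 0.7436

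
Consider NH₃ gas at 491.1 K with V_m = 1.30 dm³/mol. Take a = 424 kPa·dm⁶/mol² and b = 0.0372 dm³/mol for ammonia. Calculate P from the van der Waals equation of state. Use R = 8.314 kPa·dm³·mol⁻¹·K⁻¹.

P = RT/(V_m − b) − a/V_m²
RT/(V_m − b) = (8.314)(491.1)/(1.30 − 0.0372) = 4083.0/1.2628 = 3233.3 kPa
a/V_m² = 424/(1.30)² = 250.89 kPa
P = 3233.3 − 250.89 = 2982 kPa

P ≈ 2982 kPa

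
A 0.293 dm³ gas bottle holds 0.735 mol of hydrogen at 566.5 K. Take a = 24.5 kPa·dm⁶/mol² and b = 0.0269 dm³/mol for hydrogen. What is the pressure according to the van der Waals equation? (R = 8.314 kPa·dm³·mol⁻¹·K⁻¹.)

P ≈ 12516 kPa

P = nRT/(V − nb) − a n²/V²
nRT/(V − nb) = (0.735)(8.314)(566.5)/(0.293 − 0.735×0.0269) = 3461.8/0.27323 = 12670 kPa
a n²/V² = (24.5)(0.735)²/(0.293)² = 154.17 kPa
P = 12670 − 154.17 = 12516 kPa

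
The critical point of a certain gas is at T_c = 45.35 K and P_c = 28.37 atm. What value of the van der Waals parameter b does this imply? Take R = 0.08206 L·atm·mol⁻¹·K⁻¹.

From T_c = 8a/(27Rb) and P_c = a/(27b²): b = R T_c/(8 P_c).
b = (0.08206)(45.35)/(8×28.37) = 3.7214/226.96 = 0.01640 L/mol

b ≈ 0.01640 L/mol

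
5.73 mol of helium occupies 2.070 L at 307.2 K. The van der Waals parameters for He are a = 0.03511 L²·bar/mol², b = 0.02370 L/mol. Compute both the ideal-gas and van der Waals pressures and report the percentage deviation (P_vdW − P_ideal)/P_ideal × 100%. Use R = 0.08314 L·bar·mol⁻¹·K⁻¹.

Ideal: P_ideal = nRT/V = (5.73)(0.08314)(307.2)/2.070 = 70.6994 bar
vdW: P = nRT/(V − nb) − a n²/V² = 146.348/1.93420 − 1.15276/4.28490 = 75.6633 − 0.269028 = 75.3943 bar
% deviation = (75.3943 − 70.6994)/70.6994 × 100% = 6.64%

6.64 %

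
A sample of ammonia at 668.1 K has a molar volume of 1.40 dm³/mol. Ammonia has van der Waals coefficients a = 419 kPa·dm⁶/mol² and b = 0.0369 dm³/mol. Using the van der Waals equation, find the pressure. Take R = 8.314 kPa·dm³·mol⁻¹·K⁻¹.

P ≈ 3861 kPa

P = RT/(V_m − b) − a/V_m²
RT/(V_m − b) = (8.314)(668.1)/(1.40 − 0.0369) = 5554.6/1.3631 = 4075.0 kPa
a/V_m² = 419/(1.40)² = 213.78 kPa
P = 4075.0 − 213.78 = 3861 kPa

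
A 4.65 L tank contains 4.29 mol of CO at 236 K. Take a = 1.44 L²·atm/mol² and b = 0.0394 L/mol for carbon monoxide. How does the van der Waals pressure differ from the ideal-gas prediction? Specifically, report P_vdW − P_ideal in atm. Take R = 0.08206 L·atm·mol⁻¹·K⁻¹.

ΔP ≈ -0.552 atm

Ideal: P_ideal = nRT/V = (4.29)(0.08206)(236)/4.65 = 17.8668 atm
vdW: P = nRT/(V − nb) − a n²/V² = 83.0808/4.48097 − 26.5019/21.6225 = 18.5408 − 1.22566 = 17.3151 atm
ΔP = 17.3151 − 17.8668 = -0.552 atm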